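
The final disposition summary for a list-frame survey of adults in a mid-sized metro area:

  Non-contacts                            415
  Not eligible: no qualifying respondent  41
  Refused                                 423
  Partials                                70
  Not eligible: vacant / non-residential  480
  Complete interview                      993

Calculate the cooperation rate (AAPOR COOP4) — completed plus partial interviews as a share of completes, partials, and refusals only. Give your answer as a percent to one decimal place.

Screened out, ineligible = 41 + 480 = 521
Numerator → 993 + 70 = 1063
Denominator → 993 + 70 + 423 = 1486
COOP4 = 1063 / 1486 = 0.7153

71.5%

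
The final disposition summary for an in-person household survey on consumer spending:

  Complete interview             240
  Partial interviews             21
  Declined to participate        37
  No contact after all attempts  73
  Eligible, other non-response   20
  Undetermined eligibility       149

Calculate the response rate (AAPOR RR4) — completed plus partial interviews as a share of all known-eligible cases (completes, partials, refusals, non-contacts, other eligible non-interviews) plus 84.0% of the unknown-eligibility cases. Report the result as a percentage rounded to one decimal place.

Numerator: 240 + 21 = 261
Eligible (known): 240 + 21 + 37 + 73 + 20 = 391
Eligible share of unknowns: 0.8400 × 149 = 125.16
Denominator: 391 + 125.16 = 516.16
RR4 = 261 / 516.16 = 0.5057

50.6%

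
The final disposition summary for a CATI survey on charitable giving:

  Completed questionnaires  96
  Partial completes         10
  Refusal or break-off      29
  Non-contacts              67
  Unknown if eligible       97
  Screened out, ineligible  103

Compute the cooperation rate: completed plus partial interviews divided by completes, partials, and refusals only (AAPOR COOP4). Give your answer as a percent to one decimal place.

Top → 96 + 10 = 106
Denominator → 96 + 10 + 29 = 135
COOP4 = 106 / 135 = 0.7852

78.5%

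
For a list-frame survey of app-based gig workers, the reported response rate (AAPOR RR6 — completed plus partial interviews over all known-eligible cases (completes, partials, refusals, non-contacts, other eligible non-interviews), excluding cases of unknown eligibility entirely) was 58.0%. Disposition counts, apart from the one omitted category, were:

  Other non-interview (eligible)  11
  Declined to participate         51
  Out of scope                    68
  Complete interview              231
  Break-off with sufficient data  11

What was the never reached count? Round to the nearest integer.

113

Numerator = 231 + 11 = 242
RR6 = 242 / D = 0.580
D = 242 / 0.580 = 417.2
Other denominator terms total 304
never reached = 417.2 − 304 ≈ 113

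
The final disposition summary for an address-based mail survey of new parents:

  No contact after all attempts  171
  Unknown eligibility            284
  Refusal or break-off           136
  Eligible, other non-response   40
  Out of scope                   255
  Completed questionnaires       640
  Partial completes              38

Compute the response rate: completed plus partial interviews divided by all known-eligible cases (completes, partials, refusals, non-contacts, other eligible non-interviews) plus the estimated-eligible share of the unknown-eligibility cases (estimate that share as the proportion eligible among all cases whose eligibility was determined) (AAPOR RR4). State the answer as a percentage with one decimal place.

54.1%

Numerator: 640 + 38 = 678
Eligible (known): 640 + 38 + 136 + 171 + 40 = 1025
e = 1025 / (1025 + 255) = 1025 / 1280 = 0.8008
Eligible share of unknowns: 0.8008 × 284 = 227.43
Denominator: 1025 + 227.43 = 1252.43
RR4 = 678 / 1252.43 = 0.5413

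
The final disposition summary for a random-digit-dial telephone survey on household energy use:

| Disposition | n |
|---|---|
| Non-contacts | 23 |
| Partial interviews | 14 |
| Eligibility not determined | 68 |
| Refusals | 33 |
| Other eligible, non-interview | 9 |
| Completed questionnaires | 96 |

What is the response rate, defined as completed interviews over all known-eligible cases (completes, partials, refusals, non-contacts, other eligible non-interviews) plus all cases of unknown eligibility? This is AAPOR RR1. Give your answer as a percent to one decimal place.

Top = 96
Denominator = 96 + 14 + 33 + 23 + 9 + 68 = 243
RR1 = 96 / 243 = 0.3951

39.5%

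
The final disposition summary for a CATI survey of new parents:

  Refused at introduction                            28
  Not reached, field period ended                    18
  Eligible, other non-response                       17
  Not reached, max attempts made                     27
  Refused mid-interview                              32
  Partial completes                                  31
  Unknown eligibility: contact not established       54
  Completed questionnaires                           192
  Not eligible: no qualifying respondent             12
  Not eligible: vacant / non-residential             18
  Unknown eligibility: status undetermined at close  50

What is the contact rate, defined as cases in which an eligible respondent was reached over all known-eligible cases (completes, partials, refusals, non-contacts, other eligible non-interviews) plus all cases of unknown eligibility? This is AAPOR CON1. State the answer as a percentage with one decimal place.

66.8%

Refusal or break-off = 28 + 32 = 60
Non-contacts = 18 + 27 = 45
Unknown eligibility = 54 + 50 = 104
Ineligible = 12 + 18 = 30
Numerator = 192 + 31 + 60 + 17 = 300
Denominator = 192 + 31 + 60 + 45 + 17 + 104 = 449
CON1 = 300 / 449 = 0.6682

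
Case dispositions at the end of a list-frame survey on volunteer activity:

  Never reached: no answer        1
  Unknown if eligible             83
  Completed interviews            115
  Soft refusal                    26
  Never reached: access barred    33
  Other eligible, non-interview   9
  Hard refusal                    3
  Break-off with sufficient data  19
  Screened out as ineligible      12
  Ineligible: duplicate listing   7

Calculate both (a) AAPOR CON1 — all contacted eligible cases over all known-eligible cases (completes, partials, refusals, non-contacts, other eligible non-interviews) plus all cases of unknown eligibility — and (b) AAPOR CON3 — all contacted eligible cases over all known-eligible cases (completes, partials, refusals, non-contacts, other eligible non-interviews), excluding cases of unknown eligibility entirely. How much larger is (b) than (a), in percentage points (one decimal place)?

24.0

Declined to participate = 3 + 26 = 29
No contact after all attempts = 1 + 33 = 34
Ineligible = 12 + 7 = 19
Num: 115 + 19 + 29 + 9 = 172
Denominator: 115 + 19 + 29 + 34 + 9 + 83 = 289
CON1 = 172 / 289 = 0.5952
Denominator: 115 + 19 + 29 + 34 + 9 = 206
CON3 = 172 / 206 = 0.8350
Difference = 83.50 − 59.52 = 23.98 percentage points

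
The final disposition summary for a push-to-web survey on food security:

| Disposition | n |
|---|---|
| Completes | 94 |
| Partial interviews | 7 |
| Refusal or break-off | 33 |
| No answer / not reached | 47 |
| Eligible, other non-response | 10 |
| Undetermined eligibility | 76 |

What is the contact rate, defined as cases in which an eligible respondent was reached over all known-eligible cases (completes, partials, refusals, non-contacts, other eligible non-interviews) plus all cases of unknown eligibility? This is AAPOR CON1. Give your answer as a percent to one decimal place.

53.9%

Num: 94 + 7 + 33 + 10 = 144
Denom: 94 + 7 + 33 + 47 + 10 + 76 = 267
CON1 = 144 / 267 = 0.5393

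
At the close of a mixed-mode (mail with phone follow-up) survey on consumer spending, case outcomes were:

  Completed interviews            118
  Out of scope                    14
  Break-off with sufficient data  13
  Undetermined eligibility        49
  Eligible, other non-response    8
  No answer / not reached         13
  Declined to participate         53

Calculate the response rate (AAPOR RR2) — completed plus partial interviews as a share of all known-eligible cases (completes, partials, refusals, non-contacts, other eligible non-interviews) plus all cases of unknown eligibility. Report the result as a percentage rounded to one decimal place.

Top → 118 + 13 = 131
Denominator → 118 + 13 + 53 + 13 + 8 + 49 = 254
RR2 = 131 / 254 = 0.5157

51.6%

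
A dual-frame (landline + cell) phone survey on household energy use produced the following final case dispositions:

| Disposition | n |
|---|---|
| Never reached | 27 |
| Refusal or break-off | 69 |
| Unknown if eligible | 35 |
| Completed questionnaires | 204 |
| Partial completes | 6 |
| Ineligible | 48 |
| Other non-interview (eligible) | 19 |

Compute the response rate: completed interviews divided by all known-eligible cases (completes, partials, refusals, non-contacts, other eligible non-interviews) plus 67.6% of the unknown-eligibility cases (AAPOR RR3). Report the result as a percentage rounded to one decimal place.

58.5%

Top = 204
Eligible (known) = 204 + 6 + 69 + 27 + 19 = 325
e × U = 0.6760 × 35 = 23.66
Base = 325 + 23.66 = 348.66
RR3 = 204 / 348.66 = 0.5851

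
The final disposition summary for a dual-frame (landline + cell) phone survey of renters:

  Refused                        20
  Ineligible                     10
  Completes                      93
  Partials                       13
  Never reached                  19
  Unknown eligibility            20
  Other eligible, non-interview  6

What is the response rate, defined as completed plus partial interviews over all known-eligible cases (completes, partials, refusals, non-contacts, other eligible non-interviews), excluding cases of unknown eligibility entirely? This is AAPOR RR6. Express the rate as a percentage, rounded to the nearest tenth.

Numerator: 93 + 13 = 106
Denominator: 93 + 13 + 20 + 19 + 6 = 151
RR6 = 106 / 151 = 0.7020

70.2%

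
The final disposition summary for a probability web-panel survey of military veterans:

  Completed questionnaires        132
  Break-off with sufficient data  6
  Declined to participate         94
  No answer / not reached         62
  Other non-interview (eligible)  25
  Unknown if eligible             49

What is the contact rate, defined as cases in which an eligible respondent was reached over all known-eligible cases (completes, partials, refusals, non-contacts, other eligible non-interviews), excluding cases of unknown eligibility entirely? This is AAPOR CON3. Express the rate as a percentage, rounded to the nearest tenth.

80.6%

Num = 132 + 6 + 94 + 25 = 257
Denominator = 132 + 6 + 94 + 62 + 25 = 319
CON3 = 257 / 319 = 0.8056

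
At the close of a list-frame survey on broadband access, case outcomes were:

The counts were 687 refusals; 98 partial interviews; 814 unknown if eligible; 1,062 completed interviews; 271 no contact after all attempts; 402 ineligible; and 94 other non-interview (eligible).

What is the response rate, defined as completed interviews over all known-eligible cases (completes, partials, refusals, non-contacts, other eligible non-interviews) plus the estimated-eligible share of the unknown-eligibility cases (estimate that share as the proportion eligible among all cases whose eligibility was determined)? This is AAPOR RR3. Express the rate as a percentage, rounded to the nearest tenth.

36.6%

Num: 1062
Known eligible: 1062 + 98 + 687 + 271 + 94 = 2212
e = 2212 / (2212 + 402) = 2212 / 2614 = 0.8462
Eligible share of unknowns: 0.8462 × 814 = 688.81
Base: 2212 + 688.81 = 2900.81
RR3 = 1062 / 2900.81 = 0.3661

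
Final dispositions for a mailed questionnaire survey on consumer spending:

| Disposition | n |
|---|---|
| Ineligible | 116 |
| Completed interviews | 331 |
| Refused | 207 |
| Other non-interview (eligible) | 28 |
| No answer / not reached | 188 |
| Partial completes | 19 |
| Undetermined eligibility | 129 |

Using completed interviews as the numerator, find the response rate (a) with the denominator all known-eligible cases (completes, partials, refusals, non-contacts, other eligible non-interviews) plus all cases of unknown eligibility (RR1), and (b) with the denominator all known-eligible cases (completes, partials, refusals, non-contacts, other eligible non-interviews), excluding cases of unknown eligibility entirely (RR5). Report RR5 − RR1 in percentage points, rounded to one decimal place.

Numerator: 331
Base: 331 + 19 + 207 + 188 + 28 + 129 = 902
RR1 = 331 / 902 = 0.3670
Base: 331 + 19 + 207 + 188 + 28 = 773
RR5 = 331 / 773 = 0.4282
Difference = 42.82 − 36.70 = 6.12 percentage points

6.1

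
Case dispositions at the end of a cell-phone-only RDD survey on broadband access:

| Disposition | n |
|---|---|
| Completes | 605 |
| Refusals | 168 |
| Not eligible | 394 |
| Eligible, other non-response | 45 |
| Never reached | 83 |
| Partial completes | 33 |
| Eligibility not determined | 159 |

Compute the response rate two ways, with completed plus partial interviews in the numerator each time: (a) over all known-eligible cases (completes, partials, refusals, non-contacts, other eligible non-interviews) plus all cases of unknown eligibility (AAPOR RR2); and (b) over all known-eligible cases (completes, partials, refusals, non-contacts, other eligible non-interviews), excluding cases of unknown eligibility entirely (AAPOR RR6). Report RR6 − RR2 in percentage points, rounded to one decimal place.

9.9

Num: 605 + 33 = 638
Base: 605 + 33 + 168 + 83 + 45 + 159 = 1093
RR2 = 638 / 1093 = 0.5837
Base: 605 + 33 + 168 + 83 + 45 = 934
RR6 = 638 / 934 = 0.6831
Difference = 68.31 − 58.37 = 9.94 percentage points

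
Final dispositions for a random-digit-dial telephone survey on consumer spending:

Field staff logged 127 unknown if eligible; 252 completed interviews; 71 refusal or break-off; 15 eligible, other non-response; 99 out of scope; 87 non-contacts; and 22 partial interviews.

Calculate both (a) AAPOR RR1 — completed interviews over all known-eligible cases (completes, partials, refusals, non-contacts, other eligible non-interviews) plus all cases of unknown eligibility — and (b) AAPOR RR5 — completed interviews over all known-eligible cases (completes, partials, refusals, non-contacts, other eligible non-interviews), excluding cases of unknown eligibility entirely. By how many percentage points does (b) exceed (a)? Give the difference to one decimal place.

Num: 252
Base: 252 + 22 + 71 + 87 + 15 + 127 = 574
RR1 = 252 / 574 = 0.4390
Base: 252 + 22 + 71 + 87 + 15 = 447
RR5 = 252 / 447 = 0.5638
Difference = 56.38 − 43.90 = 12.48 percentage points

12.5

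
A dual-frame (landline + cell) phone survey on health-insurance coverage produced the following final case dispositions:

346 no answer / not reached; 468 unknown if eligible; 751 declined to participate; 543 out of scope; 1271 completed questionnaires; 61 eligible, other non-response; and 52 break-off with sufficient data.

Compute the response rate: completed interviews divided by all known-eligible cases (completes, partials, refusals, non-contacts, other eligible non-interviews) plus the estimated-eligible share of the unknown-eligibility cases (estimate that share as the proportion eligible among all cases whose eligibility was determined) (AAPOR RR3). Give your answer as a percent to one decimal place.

44.4%

Numerator: 1271
Known eligible: 1271 + 52 + 751 + 346 + 61 = 2481
e = 2481 / (2481 + 543) = 2481 / 3024 = 0.8204
Estimated eligible among unknowns: 0.8204 × 468 = 383.95
Base: 2481 + 383.95 = 2864.95
RR3 = 1271 / 2864.95 = 0.4436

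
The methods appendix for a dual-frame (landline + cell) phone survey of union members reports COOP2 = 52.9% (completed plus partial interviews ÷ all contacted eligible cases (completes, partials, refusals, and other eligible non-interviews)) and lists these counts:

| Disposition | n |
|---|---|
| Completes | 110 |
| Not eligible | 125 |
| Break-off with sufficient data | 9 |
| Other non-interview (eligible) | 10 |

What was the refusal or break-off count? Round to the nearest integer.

Numerator = 110 + 9 = 119
COOP2 = 119 / D = 0.529
D = 119 / 0.529 = 225.0
Remaining denominator categories sum to 129
refusal or break-off = 225.0 − 129 ≈ 96

96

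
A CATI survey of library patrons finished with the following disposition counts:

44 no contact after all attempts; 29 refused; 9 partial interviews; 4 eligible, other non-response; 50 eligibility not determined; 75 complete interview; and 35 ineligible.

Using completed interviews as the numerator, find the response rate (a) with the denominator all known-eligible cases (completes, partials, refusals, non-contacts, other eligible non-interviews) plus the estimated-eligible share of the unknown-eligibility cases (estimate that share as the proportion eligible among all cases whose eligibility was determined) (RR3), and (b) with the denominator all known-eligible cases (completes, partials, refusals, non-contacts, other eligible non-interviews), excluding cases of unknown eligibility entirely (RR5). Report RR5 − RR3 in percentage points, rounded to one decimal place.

Numerator: 75
Eligible (known): 75 + 9 + 29 + 44 + 4 = 161
e = 161 / (161 + 35) = 161 / 196 = 0.8214
Eligible share of unknowns: 0.8214 × 50 = 41.07
Denominator: 161 + 41.07 = 202.07
RR3 = 75 / 202.07 = 0.3712
Denominator: 75 + 9 + 29 + 44 + 4 = 161
RR5 = 75 / 161 = 0.4658
Difference = 46.58 − 37.12 = 9.46 percentage points

9.5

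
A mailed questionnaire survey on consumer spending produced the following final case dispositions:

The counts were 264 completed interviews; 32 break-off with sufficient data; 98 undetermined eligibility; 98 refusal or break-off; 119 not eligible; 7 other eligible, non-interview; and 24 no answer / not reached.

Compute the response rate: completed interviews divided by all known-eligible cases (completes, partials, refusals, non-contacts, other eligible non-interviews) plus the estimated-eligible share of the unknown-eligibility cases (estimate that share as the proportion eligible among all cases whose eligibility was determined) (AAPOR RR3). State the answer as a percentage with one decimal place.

Top = 264
Determined eligible = 264 + 32 + 98 + 24 + 7 = 425
e = 425 / (425 + 119) = 425 / 544 = 0.7812
Eligible share of unknowns = 0.7812 × 98 = 76.56
Base = 425 + 76.56 = 501.56
RR3 = 264 / 501.56 = 0.5264

52.6%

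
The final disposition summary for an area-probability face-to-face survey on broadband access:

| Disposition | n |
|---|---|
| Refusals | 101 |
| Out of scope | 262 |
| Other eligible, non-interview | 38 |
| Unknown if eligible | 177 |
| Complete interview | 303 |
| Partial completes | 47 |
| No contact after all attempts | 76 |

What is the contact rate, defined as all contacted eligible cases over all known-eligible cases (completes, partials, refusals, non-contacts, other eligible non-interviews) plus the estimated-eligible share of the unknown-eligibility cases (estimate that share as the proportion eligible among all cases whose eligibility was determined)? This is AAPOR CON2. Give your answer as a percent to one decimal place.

71.3%

Numerator: 303 + 47 + 101 + 38 = 489
Determined eligible: 303 + 47 + 101 + 76 + 38 = 565
e = 565 / (565 + 262) = 565 / 827 = 0.6832
Estimated eligible among unknowns: 0.6832 × 177 = 120.93
Base: 565 + 120.93 = 685.93
CON2 = 489 / 685.93 = 0.7129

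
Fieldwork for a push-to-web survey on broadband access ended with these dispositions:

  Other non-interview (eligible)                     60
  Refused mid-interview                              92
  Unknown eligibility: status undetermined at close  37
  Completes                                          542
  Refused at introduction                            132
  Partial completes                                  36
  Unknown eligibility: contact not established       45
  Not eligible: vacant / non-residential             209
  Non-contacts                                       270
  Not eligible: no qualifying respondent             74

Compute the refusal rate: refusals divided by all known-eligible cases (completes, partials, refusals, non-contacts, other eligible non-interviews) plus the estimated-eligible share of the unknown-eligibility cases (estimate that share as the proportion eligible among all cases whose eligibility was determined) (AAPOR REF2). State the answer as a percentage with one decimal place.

18.7%

Refusal or break-off = 132 + 92 = 224
Undetermined eligibility = 45 + 37 = 82
Screened out, ineligible = 74 + 209 = 283
Top = 224
Eligible (known) = 542 + 36 + 224 + 270 + 60 = 1132
e = 1132 / (1132 + 283) = 1132 / 1415 = 0.8000
Estimated eligible among unknowns = 0.8000 × 82 = 65.60
Denom = 1132 + 65.60 = 1197.60
REF2 = 224 / 1197.60 = 0.1870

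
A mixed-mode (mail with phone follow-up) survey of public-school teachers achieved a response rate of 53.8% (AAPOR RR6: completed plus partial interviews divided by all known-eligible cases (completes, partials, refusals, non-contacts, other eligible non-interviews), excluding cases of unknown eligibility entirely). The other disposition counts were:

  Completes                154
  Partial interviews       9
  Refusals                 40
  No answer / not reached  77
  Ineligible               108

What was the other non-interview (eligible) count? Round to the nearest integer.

23

Num → 154 + 9 = 163
RR6 = 163 / D = 0.538
D = 163 / 0.538 = 303.0
Other denominator terms total 280
other non-interview (eligible) = 303.0 − 280 ≈ 23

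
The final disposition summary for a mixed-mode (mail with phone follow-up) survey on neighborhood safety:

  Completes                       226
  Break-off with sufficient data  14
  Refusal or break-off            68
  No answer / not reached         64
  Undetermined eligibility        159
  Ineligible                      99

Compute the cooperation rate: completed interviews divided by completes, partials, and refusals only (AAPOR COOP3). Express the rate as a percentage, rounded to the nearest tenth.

73.4%

Numerator → 226
Denominator → 226 + 14 + 68 = 308
COOP3 = 226 / 308 = 0.7338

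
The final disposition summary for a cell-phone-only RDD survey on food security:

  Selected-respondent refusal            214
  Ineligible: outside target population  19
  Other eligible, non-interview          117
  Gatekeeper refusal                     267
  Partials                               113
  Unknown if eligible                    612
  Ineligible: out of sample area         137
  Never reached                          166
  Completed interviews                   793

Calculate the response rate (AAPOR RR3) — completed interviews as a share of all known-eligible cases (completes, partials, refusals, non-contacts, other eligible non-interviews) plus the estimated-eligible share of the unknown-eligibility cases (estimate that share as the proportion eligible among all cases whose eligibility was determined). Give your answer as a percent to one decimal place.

35.6%

Refused = 267 + 214 = 481
Out of scope = 19 + 137 = 156
Top = 793
Known eligible = 793 + 113 + 481 + 166 + 117 = 1670
e = 1670 / (1670 + 156) = 1670 / 1826 = 0.9146
Eligible share of unknowns = 0.9146 × 612 = 559.74
Denom = 1670 + 559.74 = 2229.74
RR3 = 793 / 2229.74 = 0.3556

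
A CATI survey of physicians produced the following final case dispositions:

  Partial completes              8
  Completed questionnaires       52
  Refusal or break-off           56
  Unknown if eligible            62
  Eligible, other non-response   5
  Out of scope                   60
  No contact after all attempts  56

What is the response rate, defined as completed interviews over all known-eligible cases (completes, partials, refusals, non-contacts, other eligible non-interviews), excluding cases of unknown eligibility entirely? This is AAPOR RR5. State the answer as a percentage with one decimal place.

29.4%

Numerator: 52
Denom: 52 + 8 + 56 + 56 + 5 = 177
RR5 = 52 / 177 = 0.2938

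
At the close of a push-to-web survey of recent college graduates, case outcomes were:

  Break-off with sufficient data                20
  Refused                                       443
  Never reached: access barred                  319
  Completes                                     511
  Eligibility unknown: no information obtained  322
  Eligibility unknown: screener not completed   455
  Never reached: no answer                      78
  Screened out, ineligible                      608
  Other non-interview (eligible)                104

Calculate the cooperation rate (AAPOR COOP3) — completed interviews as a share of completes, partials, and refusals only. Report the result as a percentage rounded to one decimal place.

52.5%

Non-contacts = 78 + 319 = 397
Unknown if eligible = 455 + 322 = 777
Top: 511
Denominator: 511 + 20 + 443 = 974
COOP3 = 511 / 974 = 0.5246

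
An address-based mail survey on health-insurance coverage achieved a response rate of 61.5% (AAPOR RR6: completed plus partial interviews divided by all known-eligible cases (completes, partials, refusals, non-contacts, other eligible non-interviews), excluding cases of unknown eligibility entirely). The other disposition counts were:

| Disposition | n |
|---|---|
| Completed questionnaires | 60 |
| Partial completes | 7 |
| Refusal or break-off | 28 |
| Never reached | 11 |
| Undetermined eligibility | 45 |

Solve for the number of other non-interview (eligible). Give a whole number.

Top → 60 + 7 = 67
RR6 = 67 / D = 0.615
D = 67 / 0.615 = 108.9
Other denominator terms total 106
other non-interview (eligible) = 108.9 − 106 ≈ 3

3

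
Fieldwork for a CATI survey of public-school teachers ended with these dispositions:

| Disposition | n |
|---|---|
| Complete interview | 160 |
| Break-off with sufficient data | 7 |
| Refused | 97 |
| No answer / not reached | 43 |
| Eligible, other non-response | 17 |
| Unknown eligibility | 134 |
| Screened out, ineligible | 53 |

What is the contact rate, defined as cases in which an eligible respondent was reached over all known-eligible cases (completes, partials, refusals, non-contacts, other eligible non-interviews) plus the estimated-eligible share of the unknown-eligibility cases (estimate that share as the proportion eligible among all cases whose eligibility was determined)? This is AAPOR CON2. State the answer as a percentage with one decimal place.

64.0%

Numerator → 160 + 7 + 97 + 17 = 281
Known eligible → 160 + 7 + 97 + 43 + 17 = 324
e = 324 / (324 + 53) = 324 / 377 = 0.8594
Eligible share of unknowns → 0.8594 × 134 = 115.16
Denominator → 324 + 115.16 = 439.16
CON2 = 281 / 439.16 = 0.6399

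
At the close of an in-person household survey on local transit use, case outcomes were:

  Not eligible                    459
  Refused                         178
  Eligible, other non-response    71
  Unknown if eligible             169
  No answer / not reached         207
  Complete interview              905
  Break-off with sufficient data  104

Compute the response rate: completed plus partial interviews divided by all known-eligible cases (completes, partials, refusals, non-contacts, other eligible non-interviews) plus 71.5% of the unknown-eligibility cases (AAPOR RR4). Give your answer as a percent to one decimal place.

63.6%

Num → 905 + 104 = 1009
Eligible (known) → 905 + 104 + 178 + 207 + 71 = 1465
Eligible share of unknowns → 0.7150 × 169 = 120.83
Base → 1465 + 120.83 = 1585.83
RR4 = 1009 / 1585.83 = 0.6363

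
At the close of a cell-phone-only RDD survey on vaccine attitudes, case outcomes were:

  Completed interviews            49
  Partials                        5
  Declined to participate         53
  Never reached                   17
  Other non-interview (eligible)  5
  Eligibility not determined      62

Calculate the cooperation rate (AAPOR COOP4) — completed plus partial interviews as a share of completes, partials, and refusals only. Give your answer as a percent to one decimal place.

50.5%

Numerator: 49 + 5 = 54
Denom: 49 + 5 + 53 = 107
COOP4 = 54 / 107 = 0.5047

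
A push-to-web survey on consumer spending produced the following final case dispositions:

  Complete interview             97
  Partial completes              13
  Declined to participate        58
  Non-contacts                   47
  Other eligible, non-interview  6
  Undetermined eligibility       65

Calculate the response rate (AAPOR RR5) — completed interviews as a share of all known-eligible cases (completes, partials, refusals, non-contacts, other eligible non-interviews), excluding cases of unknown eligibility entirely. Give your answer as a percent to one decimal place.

Num = 97
Denominator = 97 + 13 + 58 + 47 + 6 = 221
RR5 = 97 / 221 = 0.4389

43.9%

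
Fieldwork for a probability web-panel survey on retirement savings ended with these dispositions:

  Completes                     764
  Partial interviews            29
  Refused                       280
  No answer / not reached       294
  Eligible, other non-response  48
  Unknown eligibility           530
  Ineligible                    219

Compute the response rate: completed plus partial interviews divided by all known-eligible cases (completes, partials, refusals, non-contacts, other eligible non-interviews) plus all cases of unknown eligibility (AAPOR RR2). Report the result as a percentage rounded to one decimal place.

Numerator → 764 + 29 = 793
Denom → 764 + 29 + 280 + 294 + 48 + 530 = 1945
RR2 = 793 / 1945 = 0.4077

40.8%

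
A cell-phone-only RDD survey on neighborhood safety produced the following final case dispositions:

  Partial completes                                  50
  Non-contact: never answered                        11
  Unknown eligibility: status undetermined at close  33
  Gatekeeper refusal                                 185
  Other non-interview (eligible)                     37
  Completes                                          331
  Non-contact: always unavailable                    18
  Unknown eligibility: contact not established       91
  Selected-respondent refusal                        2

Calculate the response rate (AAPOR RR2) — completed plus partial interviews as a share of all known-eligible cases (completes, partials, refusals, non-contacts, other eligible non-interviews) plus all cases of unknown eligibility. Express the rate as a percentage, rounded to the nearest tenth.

50.3%

Refusal or break-off = 185 + 2 = 187
No contact after all attempts = 11 + 18 = 29
Unknown if eligible = 91 + 33 = 124
Numerator: 331 + 50 = 381
Base: 331 + 50 + 187 + 29 + 37 + 124 = 758
RR2 = 381 / 758 = 0.5026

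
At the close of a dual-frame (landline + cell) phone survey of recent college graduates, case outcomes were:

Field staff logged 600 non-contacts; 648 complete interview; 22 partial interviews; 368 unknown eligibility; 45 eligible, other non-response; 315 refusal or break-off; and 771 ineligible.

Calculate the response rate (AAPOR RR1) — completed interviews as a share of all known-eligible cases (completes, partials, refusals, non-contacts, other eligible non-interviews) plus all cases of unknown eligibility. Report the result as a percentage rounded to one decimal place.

Num = 648
Denominator = 648 + 22 + 315 + 600 + 45 + 368 = 1998
RR1 = 648 / 1998 = 0.3243

32.4%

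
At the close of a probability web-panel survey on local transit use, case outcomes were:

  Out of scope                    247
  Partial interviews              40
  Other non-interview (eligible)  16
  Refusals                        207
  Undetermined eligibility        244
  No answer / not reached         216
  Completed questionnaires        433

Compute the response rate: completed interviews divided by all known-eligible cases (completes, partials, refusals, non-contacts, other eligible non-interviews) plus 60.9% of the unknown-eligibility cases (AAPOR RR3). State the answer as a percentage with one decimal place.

40.8%

Top = 433
Eligible (known) = 433 + 40 + 207 + 216 + 16 = 912
Eligible share of unknowns = 0.6090 × 244 = 148.60
Base = 912 + 148.60 = 1060.60
RR3 = 433 / 1060.60 = 0.4083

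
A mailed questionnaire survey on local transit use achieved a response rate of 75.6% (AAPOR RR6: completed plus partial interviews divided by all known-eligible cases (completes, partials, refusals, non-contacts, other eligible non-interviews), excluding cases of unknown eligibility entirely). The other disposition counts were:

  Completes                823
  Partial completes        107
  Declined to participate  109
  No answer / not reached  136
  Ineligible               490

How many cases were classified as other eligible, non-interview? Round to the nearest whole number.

55

Num = 823 + 107 = 930
RR6 = 930 / D = 0.756
D = 930 / 0.756 = 1230.2
Remaining denominator categories sum to 1175
other eligible, non-interview = 1230.2 − 1175 ≈ 55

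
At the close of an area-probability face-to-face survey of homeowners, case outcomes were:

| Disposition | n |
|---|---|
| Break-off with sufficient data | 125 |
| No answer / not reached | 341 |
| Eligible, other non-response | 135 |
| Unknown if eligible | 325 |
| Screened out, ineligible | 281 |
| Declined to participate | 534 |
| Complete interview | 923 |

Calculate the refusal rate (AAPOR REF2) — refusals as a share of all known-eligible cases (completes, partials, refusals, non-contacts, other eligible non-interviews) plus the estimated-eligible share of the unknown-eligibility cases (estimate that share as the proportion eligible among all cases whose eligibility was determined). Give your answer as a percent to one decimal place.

22.8%

Numerator → 534
Known eligible → 923 + 125 + 534 + 341 + 135 = 2058
e = 2058 / (2058 + 281) = 2058 / 2339 = 0.8799
e × U → 0.8799 × 325 = 285.97
Denom → 2058 + 285.97 = 2343.97
REF2 = 534 / 2343.97 = 0.2278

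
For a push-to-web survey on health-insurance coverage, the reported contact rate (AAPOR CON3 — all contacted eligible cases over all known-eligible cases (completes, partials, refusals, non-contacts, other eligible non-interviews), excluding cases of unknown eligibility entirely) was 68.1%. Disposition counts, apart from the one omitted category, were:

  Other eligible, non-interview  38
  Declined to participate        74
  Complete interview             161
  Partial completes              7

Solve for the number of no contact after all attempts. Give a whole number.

Num = 161 + 7 + 74 + 38 = 280
CON3 = 280 / D = 0.681
D = 280 / 0.681 = 411.2
Rest of base = 280
no contact after all attempts = 411.2 − 280 ≈ 131

131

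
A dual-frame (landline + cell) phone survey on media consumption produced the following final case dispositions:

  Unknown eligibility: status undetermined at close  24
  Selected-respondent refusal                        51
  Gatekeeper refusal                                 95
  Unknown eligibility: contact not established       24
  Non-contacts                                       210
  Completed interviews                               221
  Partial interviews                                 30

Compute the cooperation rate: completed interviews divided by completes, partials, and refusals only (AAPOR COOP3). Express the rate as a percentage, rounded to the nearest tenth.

Refusals = 95 + 51 = 146
Eligibility not determined = 24 + 24 = 48
Top → 221
Denom → 221 + 30 + 146 = 397
COOP3 = 221 / 397 = 0.5567

55.7%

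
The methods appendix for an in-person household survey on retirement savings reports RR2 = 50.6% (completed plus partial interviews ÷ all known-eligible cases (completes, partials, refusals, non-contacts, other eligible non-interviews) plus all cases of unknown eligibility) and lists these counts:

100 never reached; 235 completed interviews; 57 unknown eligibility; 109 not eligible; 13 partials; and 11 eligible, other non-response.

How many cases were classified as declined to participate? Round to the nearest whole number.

Num → 235 + 13 = 248
RR2 = 248 / D = 0.506
D = 248 / 0.506 = 490.1
Rest of base = 416
declined to participate = 490.1 − 416 ≈ 74

74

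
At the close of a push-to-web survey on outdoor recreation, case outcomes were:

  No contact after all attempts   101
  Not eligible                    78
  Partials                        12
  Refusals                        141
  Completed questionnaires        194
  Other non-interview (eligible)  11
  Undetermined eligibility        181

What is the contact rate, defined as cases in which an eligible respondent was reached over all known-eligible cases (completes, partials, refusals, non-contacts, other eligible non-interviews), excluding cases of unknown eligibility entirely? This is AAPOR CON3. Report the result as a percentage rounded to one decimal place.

78.0%

Numerator → 194 + 12 + 141 + 11 = 358
Denom → 194 + 12 + 141 + 101 + 11 = 459
CON3 = 358 / 459 = 0.7800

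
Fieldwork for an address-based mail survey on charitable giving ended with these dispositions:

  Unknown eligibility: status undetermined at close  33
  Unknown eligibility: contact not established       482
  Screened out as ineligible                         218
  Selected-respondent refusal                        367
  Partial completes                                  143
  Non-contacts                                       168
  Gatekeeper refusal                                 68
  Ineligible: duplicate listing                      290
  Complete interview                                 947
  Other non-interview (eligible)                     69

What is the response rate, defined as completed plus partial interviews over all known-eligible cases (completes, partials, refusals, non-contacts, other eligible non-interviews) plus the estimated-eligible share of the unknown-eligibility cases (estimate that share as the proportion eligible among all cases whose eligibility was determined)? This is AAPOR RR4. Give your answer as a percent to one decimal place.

50.4%

Declined to participate = 68 + 367 = 435
Undetermined eligibility = 482 + 33 = 515
Out of scope = 218 + 290 = 508
Numerator = 947 + 143 = 1090
Eligible (known) = 947 + 143 + 435 + 168 + 69 = 1762
e = 1762 / (1762 + 508) = 1762 / 2270 = 0.7762
e × U = 0.7762 × 515 = 399.74
Base = 1762 + 399.74 = 2161.74
RR4 = 1090 / 2161.74 = 0.5042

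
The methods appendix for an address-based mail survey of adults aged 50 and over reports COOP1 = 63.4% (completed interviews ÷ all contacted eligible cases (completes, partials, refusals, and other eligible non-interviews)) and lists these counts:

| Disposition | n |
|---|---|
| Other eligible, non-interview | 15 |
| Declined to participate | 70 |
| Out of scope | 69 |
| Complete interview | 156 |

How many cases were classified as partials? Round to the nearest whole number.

COOP1 = 156 / D = 0.634
D = 156 / 0.634 = 246.1
Rest of base = 241
partials = 246.1 − 241 ≈ 5

5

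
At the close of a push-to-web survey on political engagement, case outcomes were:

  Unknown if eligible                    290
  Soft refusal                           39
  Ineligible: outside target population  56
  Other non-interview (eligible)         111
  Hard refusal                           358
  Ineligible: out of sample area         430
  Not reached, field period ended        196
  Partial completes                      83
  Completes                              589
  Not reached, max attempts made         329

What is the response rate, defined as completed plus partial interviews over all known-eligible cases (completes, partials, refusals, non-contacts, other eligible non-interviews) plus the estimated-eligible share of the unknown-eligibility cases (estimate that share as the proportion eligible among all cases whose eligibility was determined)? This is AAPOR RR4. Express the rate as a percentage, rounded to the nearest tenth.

34.8%

Refused = 358 + 39 = 397
Never reached = 196 + 329 = 525
Not eligible = 56 + 430 = 486
Top → 589 + 83 = 672
Eligible (known) → 589 + 83 + 397 + 525 + 111 = 1705
e = 1705 / (1705 + 486) = 1705 / 2191 = 0.7782
Estimated eligible among unknowns → 0.7782 × 290 = 225.68
Denominator → 1705 + 225.68 = 1930.68
RR4 = 672 / 1930.68 = 0.3481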